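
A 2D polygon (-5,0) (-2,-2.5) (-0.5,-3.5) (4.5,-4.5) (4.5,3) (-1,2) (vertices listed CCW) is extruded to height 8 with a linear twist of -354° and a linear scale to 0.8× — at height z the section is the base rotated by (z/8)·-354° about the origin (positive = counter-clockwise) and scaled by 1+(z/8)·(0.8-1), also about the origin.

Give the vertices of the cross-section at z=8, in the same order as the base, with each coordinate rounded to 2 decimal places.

Cross-section at z=8: (-3.98,-0.42) (-1.38,-2.16) (-0.11,-2.83) (3.96,-3.20) (3.33,2.76) (-0.96,1.51)

t = z/height = 8/8 = 1
s = 1 + (scale-1)·z/height = 1 + (0.8-1)·8/8 = 0.800000
θ = twist·z/height = -354°·8/8 = -354.0000° = -6.178466 rad
cos θ = 0.994522, sin θ = 0.104528 (intermediates below are computed at full precision and shown rounded to 5 d.p.)
v1: (-5,0) → rotate → (-4.97261,-0.52264) → ×s → (-3.97809,-0.41811) → (-3.98,-0.42)
v2: (-2,-2.5) → rotate → (-1.72772,-2.69536) → ×s → (-1.38218,-2.15629) → (-1.38,-2.16)
v3: (-0.5,-3.5) → rotate → (-0.13141,-3.53309) → ×s → (-0.10513,-2.82647) → (-0.11,-2.83)
v4: (4.5,-4.5) → rotate → (4.94573,-4.00497) → ×s → (3.95658,-3.20398) → (3.96,-3.20)
v5: (4.5,3) → rotate → (4.16176,3.45394) → ×s → (3.32941,2.76316) → (3.33,2.76)
v6: (-1,2) → rotate → (-1.20358,1.88452) → ×s → (-0.96286,1.50761) → (-0.96,1.51)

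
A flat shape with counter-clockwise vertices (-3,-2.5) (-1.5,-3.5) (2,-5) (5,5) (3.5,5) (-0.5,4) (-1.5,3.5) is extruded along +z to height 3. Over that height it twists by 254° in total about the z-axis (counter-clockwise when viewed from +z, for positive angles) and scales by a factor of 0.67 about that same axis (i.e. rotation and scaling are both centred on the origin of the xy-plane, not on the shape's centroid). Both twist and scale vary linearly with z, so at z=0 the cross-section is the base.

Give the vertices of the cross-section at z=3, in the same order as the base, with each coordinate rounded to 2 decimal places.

Cross-section at z=3: (-1.06,2.39) (-1.98,1.61) (-3.59,-0.36) (2.30,-4.14) (2.57,-3.18) (2.67,-0.42) (2.53,0.32)

t = z/height = 3/3 = 1
s = 1 + (scale-1)·z/height = 1 + (0.67-1)·3/3 = 0.670000
θ = twist·z/height = 254°·3/3 = 254.0000° = 4.433136 rad
cos θ = -0.275637, sin θ = -0.961262 (intermediates below are computed at full precision and shown rounded to 5 d.p.)
v1: (-3,-2.5) → rotate → (-1.57624,3.57288) → ×s → (-1.05608,2.39383) → (-1.06,2.39)
v2: (-1.5,-3.5) → rotate → (-2.95096,2.40662) → ×s → (-1.97714,1.61244) → (-1.98,1.61)
v3: (2,-5) → rotate → (-5.35758,-0.54434) → ×s → (-3.58958,-0.36471) → (-3.59,-0.36)
v4: (5,5) → rotate → (3.42812,-6.18450) → ×s → (2.29684,-4.14361) → (2.30,-4.14)
v5: (3.5,5) → rotate → (3.84158,-4.74260) → ×s → (2.57386,-3.17754) → (2.57,-3.18)
v6: (-0.5,4) → rotate → (3.98287,-0.62192) → ×s → (2.66852,-0.41669) → (2.67,-0.42)
v7: (-1.5,3.5) → rotate → (3.77787,0.47716) → ×s → (2.53117,0.31970) → (2.53,0.32)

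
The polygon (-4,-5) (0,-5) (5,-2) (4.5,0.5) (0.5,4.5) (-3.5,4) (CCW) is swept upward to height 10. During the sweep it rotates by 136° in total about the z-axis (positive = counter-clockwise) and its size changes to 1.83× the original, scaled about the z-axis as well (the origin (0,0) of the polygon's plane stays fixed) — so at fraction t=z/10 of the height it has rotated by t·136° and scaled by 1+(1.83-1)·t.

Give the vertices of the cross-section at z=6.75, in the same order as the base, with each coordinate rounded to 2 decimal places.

t = z/height = 6.75/10 = 0.675
s = 1 + (scale-1)·z/height = 1 + (1.83-1)·6.75/10 = 1.560250
θ = twist·z/height = 136°·6.75/10 = 91.8000° = 1.602212 rad
cos θ = -0.031411, sin θ = 0.999507 (intermediates below are computed at full precision and shown rounded to 5 d.p.)
v1: (-4,-5) → rotate → (5.12318,-3.84097) → ×s → (7.99344,-5.99288) → (7.99,-5.99)
v2: (0,-5) → rotate → (4.99753,0.15705) → ×s → (7.79740,0.24504) → (7.80,0.25)
v3: (5,-2) → rotate → (1.84196,5.06035) → ×s → (2.87392,7.89542) → (2.87,7.90)
v4: (4.5,0.5) → rotate → (-0.64110,4.48207) → ×s → (-1.00028,6.99316) → (-1.00,6.99)
v5: (0.5,4.5) → rotate → (-4.51348,0.35840) → ×s → (-7.04216,0.55920) → (-7.04,0.56)
v6: (-3.5,4) → rotate → (-3.88809,-3.62392) → ×s → (-6.06639,-5.65421) → (-6.07,-5.65)

Cross-section at z=6.75: (7.99,-5.99) (7.80,0.25) (2.87,7.90) (-1.00,6.99) (-7.04,0.56) (-6.07,-5.65)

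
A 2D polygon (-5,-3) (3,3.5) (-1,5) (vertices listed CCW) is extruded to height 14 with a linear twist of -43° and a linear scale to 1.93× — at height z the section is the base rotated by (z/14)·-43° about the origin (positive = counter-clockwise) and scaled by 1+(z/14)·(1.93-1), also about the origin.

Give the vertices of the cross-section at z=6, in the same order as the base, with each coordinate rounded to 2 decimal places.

Cross-section at z=6: (-7.96,-1.77) (5.53,3.32) (0.88,7.08)

t = z/height = 6/14 = 0.428571
s = 1 + (scale-1)·z/height = 1 + (1.93-1)·6/14 = 1.398571
θ = twist·z/height = -43°·6/14 = -18.4286° = -0.321639 rad
cos θ = 0.948718, sin θ = -0.316122 (intermediates below are computed at full precision and shown rounded to 5 d.p.)
v1: (-5,-3) → rotate → (-5.69196,-1.26554) → ×s → (-7.96061,-1.76995) → (-7.96,-1.77)
v2: (3,3.5) → rotate → (3.95258,2.37215) → ×s → (5.52797,3.31762) → (5.53,3.32)
v3: (-1,5) → rotate → (0.63189,5.05971) → ×s → (0.88375,7.07637) → (0.88,7.08)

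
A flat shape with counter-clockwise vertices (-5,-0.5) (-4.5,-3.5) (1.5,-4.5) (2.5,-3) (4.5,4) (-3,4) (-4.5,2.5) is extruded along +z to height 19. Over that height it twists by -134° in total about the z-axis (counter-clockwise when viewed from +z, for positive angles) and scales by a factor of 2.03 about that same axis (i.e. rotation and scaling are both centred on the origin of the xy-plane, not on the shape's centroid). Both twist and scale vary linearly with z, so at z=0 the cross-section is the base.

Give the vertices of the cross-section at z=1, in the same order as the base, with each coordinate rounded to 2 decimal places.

Cross-section at z=1: (-5.30,0.12) (-5.16,-3.08) (0.99,-4.90) (2.23,-3.46) (5.23,3.60) (-2.62,4.57) (-4.38,3.20)

t = z/height = 1/19 = 0.0526316
s = 1 + (scale-1)·z/height = 1 + (2.03-1)·1/19 = 1.054211
θ = twist·z/height = -134°·1/19 = -7.0526° = -0.123092 rad
cos θ = 0.992434, sin θ = -0.122781 (intermediates below are computed at full precision and shown rounded to 5 d.p.)
v1: (-5,-0.5) → rotate → (-5.02356,0.11769) → ×s → (-5.29589,0.12407) → (-5.30,0.12)
v2: (-4.5,-3.5) → rotate → (-4.89569,-2.92100) → ×s → (-5.16108,-3.07935) → (-5.16,-3.08)
v3: (1.5,-4.5) → rotate → (0.93614,-4.65012) → ×s → (0.98688,-4.90221) → (0.99,-4.90)
v4: (2.5,-3) → rotate → (2.11274,-3.28425) → ×s → (2.22727,-3.46230) → (2.23,-3.46)
v5: (4.5,4) → rotate → (4.95708,3.41722) → ×s → (5.22580,3.60247) → (5.23,3.60)
v6: (-3,4) → rotate → (-2.48618,4.33808) → ×s → (-2.62095,4.57325) → (-2.62,4.57)
v7: (-4.5,2.5) → rotate → (-4.15900,3.03360) → ×s → (-4.38446,3.19805) → (-4.38,3.20)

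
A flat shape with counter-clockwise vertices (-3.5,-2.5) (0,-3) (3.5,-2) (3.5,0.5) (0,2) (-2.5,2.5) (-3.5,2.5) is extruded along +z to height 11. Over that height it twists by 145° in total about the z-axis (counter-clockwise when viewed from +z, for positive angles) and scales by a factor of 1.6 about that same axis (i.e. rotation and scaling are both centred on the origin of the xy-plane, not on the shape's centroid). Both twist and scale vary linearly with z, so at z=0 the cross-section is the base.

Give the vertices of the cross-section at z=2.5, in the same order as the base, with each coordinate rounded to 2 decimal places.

Cross-section at z=2.5: (-1.79,-4.55) (1.85,-2.86) (4.57,0.26) (3.03,2.64) (-1.24,1.91) (-3.93,0.84) (-4.88,0.22)

t = z/height = 2.5/11 = 0.227273
s = 1 + (scale-1)·z/height = 1 + (1.6-1)·2.5/11 = 1.136364
θ = twist·z/height = 145°·2.5/11 = 32.9545° = 0.575165 rad
cos θ = 0.839102, sin θ = 0.543974 (intermediates below are computed at full precision and shown rounded to 5 d.p.)
v1: (-3.5,-2.5) → rotate → (-1.57692,-4.00166) → ×s → (-1.79196,-4.54734) → (-1.79,-4.55)
v2: (0,-3) → rotate → (1.63192,-2.51731) → ×s → (1.85446,-2.86058) → (1.85,-2.86)
v3: (3.5,-2) → rotate → (4.02481,0.22570) → ×s → (4.57364,0.25648) → (4.57,0.26)
v4: (3.5,0.5) → rotate → (2.66487,2.32346) → ×s → (3.02826,2.64029) → (3.03,2.64)
v5: (0,2) → rotate → (-1.08795,1.67820) → ×s → (-1.23630,1.90705) → (-1.24,1.91)
v6: (-2.5,2.5) → rotate → (-3.45769,0.73782) → ×s → (-3.92919,0.83843) → (-3.93,0.84)
v7: (-3.5,2.5) → rotate → (-4.29679,0.19385) → ×s → (-4.88272,0.22028) → (-4.88,0.22)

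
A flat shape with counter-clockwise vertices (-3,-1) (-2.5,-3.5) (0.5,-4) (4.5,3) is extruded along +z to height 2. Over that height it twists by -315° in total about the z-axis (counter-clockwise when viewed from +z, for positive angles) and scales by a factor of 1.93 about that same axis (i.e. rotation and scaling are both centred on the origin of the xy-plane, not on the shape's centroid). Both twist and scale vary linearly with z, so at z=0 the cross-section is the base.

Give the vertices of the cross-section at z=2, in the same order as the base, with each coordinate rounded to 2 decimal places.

t = z/height = 2/2 = 1
s = 1 + (scale-1)·z/height = 1 + (1.93-1)·2/2 = 1.930000
θ = twist·z/height = -315°·2/2 = -315.0000° = -5.497787 rad
cos θ = 0.707107, sin θ = 0.707107 (intermediates below are computed at full precision and shown rounded to 5 d.p.)
v1: (-3,-1) → rotate → (-1.41421,-2.82843) → ×s → (-2.72943,-5.45886) → (-2.73,-5.46)
v2: (-2.5,-3.5) → rotate → (0.70711,-4.24264) → ×s → (1.36472,-8.18830) → (1.36,-8.19)
v3: (0.5,-4) → rotate → (3.18198,-2.47487) → ×s → (6.14122,-4.77651) → (6.14,-4.78)
v4: (4.5,3) → rotate → (1.06066,5.30330) → ×s → (2.04707,10.23537) → (2.05,10.24)

Cross-section at z=2: (-2.73,-5.46) (1.36,-8.19) (6.14,-4.78) (2.05,10.24)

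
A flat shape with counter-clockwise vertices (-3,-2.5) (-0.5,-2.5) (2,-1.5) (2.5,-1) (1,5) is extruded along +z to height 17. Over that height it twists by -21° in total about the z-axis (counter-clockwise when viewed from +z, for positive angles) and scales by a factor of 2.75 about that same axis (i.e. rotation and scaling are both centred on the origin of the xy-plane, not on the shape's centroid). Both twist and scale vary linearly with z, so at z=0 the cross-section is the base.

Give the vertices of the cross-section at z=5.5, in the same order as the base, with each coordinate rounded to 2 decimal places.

t = z/height = 5.5/17 = 0.323529
s = 1 + (scale-1)·z/height = 1 + (2.75-1)·5.5/17 = 1.566176
θ = twist·z/height = -21°·5.5/17 = -6.7941° = -0.118580 rad
cos θ = 0.992978, sin θ = -0.118302 (intermediates below are computed at full precision and shown rounded to 5 d.p.)
v1: (-3,-2.5) → rotate → (-3.27469,-2.12754) → ×s → (-5.12874,-3.33210) → (-5.13,-3.33)
v2: (-0.5,-2.5) → rotate → (-0.79224,-2.42329) → ×s → (-1.24079,-3.79530) → (-1.24,-3.80)
v3: (2,-1.5) → rotate → (1.80850,-1.72607) → ×s → (2.83243,-2.70333) → (2.83,-2.70)
v4: (2.5,-1) → rotate → (2.36414,-1.28873) → ×s → (3.70266,-2.01838) → (3.70,-2.02)
v5: (1,5) → rotate → (1.58449,4.84659) → ×s → (2.48159,7.59061) → (2.48,7.59)

Cross-section at z=5.5: (-5.13,-3.33) (-1.24,-3.80) (2.83,-2.70) (3.70,-2.02) (2.48,7.59)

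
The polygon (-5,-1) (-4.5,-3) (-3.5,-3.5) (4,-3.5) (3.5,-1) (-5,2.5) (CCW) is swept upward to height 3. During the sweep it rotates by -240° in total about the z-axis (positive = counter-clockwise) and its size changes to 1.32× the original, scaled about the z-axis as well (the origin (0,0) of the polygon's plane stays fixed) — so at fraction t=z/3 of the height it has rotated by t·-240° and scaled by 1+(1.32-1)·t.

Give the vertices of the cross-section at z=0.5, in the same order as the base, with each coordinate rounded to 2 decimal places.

Cross-section at z=0.5: (-4.71,2.58) (-5.66,0.63) (-5.19,-0.45) (0.86,-5.53) (2.15,-3.18) (-2.34,5.40)

t = z/height = 0.5/3 = 0.166667
s = 1 + (scale-1)·z/height = 1 + (1.32-1)·0.5/3 = 1.053333
θ = twist·z/height = -240°·0.5/3 = -40.0000° = -0.698132 rad
cos θ = 0.766044, sin θ = -0.642788 (intermediates below are computed at full precision and shown rounded to 5 d.p.)
v1: (-5,-1) → rotate → (-4.47301,2.44789) → ×s → (-4.71157,2.57845) → (-4.71,2.58)
v2: (-4.5,-3) → rotate → (-5.37556,0.59441) → ×s → (-5.66226,0.62611) → (-5.66,0.63)
v3: (-3.5,-3.5) → rotate → (-4.93091,-0.43140) → ×s → (-5.19389,-0.45441) → (-5.19,-0.45)
v4: (4,-3.5) → rotate → (0.81442,-5.25231) → ×s → (0.85786,-5.53243) → (0.86,-5.53)
v5: (3.5,-1) → rotate → (2.03837,-3.01580) → ×s → (2.14708,-3.17664) → (2.15,-3.18)
v6: (-5,2.5) → rotate → (-2.22325,5.12905) → ×s → (-2.34183,5.40260) → (-2.34,5.40)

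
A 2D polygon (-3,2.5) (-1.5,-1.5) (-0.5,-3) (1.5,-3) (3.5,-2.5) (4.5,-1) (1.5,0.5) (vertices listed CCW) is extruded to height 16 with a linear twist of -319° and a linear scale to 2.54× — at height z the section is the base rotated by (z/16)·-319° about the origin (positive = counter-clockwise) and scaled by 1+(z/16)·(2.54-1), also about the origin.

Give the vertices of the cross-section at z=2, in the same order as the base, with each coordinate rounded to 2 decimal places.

t = z/height = 2/16 = 0.125
s = 1 + (scale-1)·z/height = 1 + (2.54-1)·2/16 = 1.192500
θ = twist·z/height = -319°·2/16 = -39.8750° = -0.695950 rad
cos θ = 0.767445, sin θ = -0.641115 (intermediates below are computed at full precision and shown rounded to 5 d.p.)
v1: (-3,2.5) → rotate → (-0.69955,3.84196) → ×s → (-0.83421,4.58153) → (-0.83,4.58)
v2: (-1.5,-1.5) → rotate → (-2.11284,-0.18950) → ×s → (-2.51956,-0.22597) → (-2.52,-0.23)
v3: (-0.5,-3) → rotate → (-2.30707,-1.98178) → ×s → (-2.75118,-2.36327) → (-2.75,-2.36)
v4: (1.5,-3) → rotate → (-0.77218,-3.26401) → ×s → (-0.92082,-3.89233) → (-0.92,-3.89)
v5: (3.5,-2.5) → rotate → (1.08327,-4.16251) → ×s → (1.29180,-4.96380) → (1.29,-4.96)
v6: (4.5,-1) → rotate → (2.81239,-3.65246) → ×s → (3.35377,-4.35556) → (3.35,-4.36)
v7: (1.5,0.5) → rotate → (1.47172,-0.57795) → ×s → (1.75503,-0.68921) → (1.76,-0.69)

Cross-section at z=2: (-0.83,4.58) (-2.52,-0.23) (-2.75,-2.36) (-0.92,-3.89) (1.29,-4.96) (3.35,-4.36) (1.76,-0.69)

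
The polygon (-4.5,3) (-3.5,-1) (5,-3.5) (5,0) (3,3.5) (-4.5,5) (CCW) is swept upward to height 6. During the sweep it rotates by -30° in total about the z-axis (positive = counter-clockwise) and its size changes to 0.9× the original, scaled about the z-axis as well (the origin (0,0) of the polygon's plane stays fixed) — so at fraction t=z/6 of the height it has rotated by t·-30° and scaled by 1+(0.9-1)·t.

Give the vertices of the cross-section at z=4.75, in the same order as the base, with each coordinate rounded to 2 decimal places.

t = z/height = 4.75/6 = 0.791667
s = 1 + (scale-1)·z/height = 1 + (0.9-1)·4.75/6 = 0.920833
θ = twist·z/height = -30°·4.75/6 = -23.7500° = -0.414516 rad
cos θ = 0.915311, sin θ = -0.402747 (intermediates below are computed at full precision and shown rounded to 5 d.p.)
v1: (-4.5,3) → rotate → (-2.91066,4.55829) → ×s → (-2.68023,4.19743) → (-2.68,4.20)
v2: (-3.5,-1) → rotate → (-3.60634,0.49430) → ×s → (-3.32084,0.45517) → (-3.32,0.46)
v3: (5,-3.5) → rotate → (3.16694,-5.21732) → ×s → (2.91623,-4.80429) → (2.92,-4.80)
v4: (5,0) → rotate → (4.57656,-2.01373) → ×s → (4.21425,-1.85431) → (4.21,-1.85)
v5: (3,3.5) → rotate → (4.15555,1.99535) → ×s → (3.82657,1.83738) → (3.83,1.84)
v6: (-4.5,5) → rotate → (-2.10517,6.38892) → ×s → (-1.93851,5.88313) → (-1.94,5.88)

Cross-section at z=4.75: (-2.68,4.20) (-3.32,0.46) (2.92,-4.80) (4.21,-1.85) (3.83,1.84) (-1.94,5.88)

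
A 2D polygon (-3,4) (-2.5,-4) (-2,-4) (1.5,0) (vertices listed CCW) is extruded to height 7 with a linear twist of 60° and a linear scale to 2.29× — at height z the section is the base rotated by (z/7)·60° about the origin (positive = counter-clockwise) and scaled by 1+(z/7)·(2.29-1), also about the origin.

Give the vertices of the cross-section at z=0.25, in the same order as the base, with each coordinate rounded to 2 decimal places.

Cross-section at z=0.25: (-3.29,4.06) (-2.46,-4.28) (-1.93,-4.26) (1.57,0.06)

t = z/height = 0.25/7 = 0.0357143
s = 1 + (scale-1)·z/height = 1 + (2.29-1)·0.25/7 = 1.046071
θ = twist·z/height = 60°·0.25/7 = 2.1429° = 0.037400 rad
cos θ = 0.999301, sin θ = 0.037391 (intermediates below are computed at full precision and shown rounded to 5 d.p.)
v1: (-3,4) → rotate → (-3.14747,3.88503) → ×s → (-3.29248,4.06402) → (-3.29,4.06)
v2: (-2.5,-4) → rotate → (-2.34869,-4.09068) → ×s → (-2.45689,-4.27914) → (-2.46,-4.28)
v3: (-2,-4) → rotate → (-1.84904,-4.07199) → ×s → (-1.93422,-4.25959) → (-1.93,-4.26)
v4: (1.5,0) → rotate → (1.49895,0.05609) → ×s → (1.56801,0.05867) → (1.57,0.06)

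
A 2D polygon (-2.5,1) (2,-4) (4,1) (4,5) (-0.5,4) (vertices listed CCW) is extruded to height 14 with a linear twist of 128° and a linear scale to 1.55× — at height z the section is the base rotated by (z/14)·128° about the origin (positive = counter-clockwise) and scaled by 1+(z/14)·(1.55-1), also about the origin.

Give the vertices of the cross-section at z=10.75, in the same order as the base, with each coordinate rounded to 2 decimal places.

Cross-section at z=10.75: (-0.90,-3.72) (5.22,3.63) (-2.23,5.42) (-7.86,4.61) (-5.53,-1.52)

t = z/height = 10.75/14 = 0.767857
s = 1 + (scale-1)·z/height = 1 + (1.55-1)·10.75/14 = 1.422321
θ = twist·z/height = 128°·10.75/14 = 98.2857° = 1.715409 rad
cos θ = -0.144109, sin θ = 0.989562 (intermediates below are computed at full precision and shown rounded to 5 d.p.)
v1: (-2.5,1) → rotate → (-0.62929,-2.61801) → ×s → (-0.89505,-3.72366) → (-0.90,-3.72)
v2: (2,-4) → rotate → (3.67003,2.55556) → ×s → (5.21996,3.63483) → (5.22,3.63)
v3: (4,1) → rotate → (-1.56600,3.81414) → ×s → (-2.22735,5.42493) → (-2.23,5.42)
v4: (4,5) → rotate → (-5.52425,3.23770) → ×s → (-7.85725,4.60505) → (-7.86,4.61)
v5: (-0.5,4) → rotate → (-3.88619,-1.07122) → ×s → (-5.52741,-1.52362) → (-5.53,-1.52)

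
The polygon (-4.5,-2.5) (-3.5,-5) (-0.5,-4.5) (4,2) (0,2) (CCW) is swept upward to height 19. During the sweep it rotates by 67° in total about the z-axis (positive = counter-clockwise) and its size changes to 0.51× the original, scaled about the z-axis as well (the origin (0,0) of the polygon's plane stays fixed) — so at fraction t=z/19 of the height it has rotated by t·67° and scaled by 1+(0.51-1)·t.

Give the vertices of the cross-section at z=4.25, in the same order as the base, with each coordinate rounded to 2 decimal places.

Cross-section at z=4.25: (-3.29,-3.19) (-1.86,-5.11) (0.61,-3.99) (2.98,2.64) (-0.46,1.72)

t = z/height = 4.25/19 = 0.223684
s = 1 + (scale-1)·z/height = 1 + (0.51-1)·4.25/19 = 0.890395
θ = twist·z/height = 67°·4.25/19 = 14.9868° = 0.261570 rad
cos θ = 0.965985, sin θ = 0.258597 (intermediates below are computed at full precision and shown rounded to 5 d.p.)
v1: (-4.5,-2.5) → rotate → (-3.70044,-3.57865) → ×s → (-3.29485,-3.18641) → (-3.29,-3.19)
v2: (-3.5,-5) → rotate → (-2.08796,-5.73502) → ×s → (-1.85911,-5.10643) → (-1.86,-5.11)
v3: (-0.5,-4.5) → rotate → (0.68069,-4.47623) → ×s → (0.60609,-3.98561) → (0.61,-3.99)
v4: (4,2) → rotate → (3.34675,2.96636) → ×s → (2.97993,2.64123) → (2.98,2.64)
v5: (0,2) → rotate → (-0.51719,1.93197) → ×s → (-0.46051,1.72022) → (-0.46,1.72)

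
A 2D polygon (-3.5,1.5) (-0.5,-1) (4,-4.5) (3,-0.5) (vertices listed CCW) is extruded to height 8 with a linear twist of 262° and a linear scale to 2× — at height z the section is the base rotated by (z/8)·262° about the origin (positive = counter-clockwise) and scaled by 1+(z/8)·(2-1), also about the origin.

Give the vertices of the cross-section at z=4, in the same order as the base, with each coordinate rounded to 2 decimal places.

Cross-section at z=4: (1.75,-5.44) (1.62,0.42) (1.16,8.96) (-2.39,3.89)

t = z/height = 4/8 = 0.5
s = 1 + (scale-1)·z/height = 1 + (2-1)·4/8 = 1.500000
θ = twist·z/height = 262°·4/8 = 131.0000° = 2.286381 rad
cos θ = -0.656059, sin θ = 0.754710 (intermediates below are computed at full precision and shown rounded to 5 d.p.)
v1: (-3.5,1.5) → rotate → (1.16414,-3.62557) → ×s → (1.74621,-5.43836) → (1.75,-5.44)
v2: (-0.5,-1) → rotate → (1.08274,0.27870) → ×s → (1.62411,0.41806) → (1.62,0.42)
v3: (4,-4.5) → rotate → (0.77196,5.97110) → ×s → (1.15794,8.95666) → (1.16,8.96)
v4: (3,-0.5) → rotate → (-1.59082,2.59216) → ×s → (-2.38623,3.88824) → (-2.39,3.89)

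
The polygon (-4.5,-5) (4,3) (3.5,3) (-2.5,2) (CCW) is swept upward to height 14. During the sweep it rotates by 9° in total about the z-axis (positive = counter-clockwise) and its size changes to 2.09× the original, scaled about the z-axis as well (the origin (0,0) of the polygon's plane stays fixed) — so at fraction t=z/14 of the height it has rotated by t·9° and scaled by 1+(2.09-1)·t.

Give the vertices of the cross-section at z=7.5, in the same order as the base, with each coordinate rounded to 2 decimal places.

Cross-section at z=7.5: (-6.44,-8.49) (5.91,5.27) (5.12,5.20) (-4.21,2.82)

t = z/height = 7.5/14 = 0.535714
s = 1 + (scale-1)·z/height = 1 + (2.09-1)·7.5/14 = 1.583929
θ = twist·z/height = 9°·7.5/14 = 4.8214° = 0.084150 rad
cos θ = 0.996461, sin θ = 0.084051 (intermediates below are computed at full precision and shown rounded to 5 d.p.)
v1: (-4.5,-5) → rotate → (-4.06382,-5.36053) → ×s → (-6.43681,-8.49070) → (-6.44,-8.49)
v2: (4,3) → rotate → (3.73369,3.32559) → ×s → (5.91391,5.26749) → (5.91,5.27)
v3: (3.5,3) → rotate → (3.23546,3.28356) → ×s → (5.12474,5.20093) → (5.12,5.20)
v4: (-2.5,2) → rotate → (-2.65925,1.78280) → ×s → (-4.21207,2.82382) → (-4.21,2.82)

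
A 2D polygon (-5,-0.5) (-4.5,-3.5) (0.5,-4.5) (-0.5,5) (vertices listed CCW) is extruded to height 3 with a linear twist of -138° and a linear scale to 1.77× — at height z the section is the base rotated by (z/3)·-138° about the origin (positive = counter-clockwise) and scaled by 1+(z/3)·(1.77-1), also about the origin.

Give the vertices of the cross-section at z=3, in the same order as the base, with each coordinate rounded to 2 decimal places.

Cross-section at z=3: (5.98,6.58) (1.77,9.93) (-5.99,5.33) (6.58,-5.98)

t = z/height = 3/3 = 1
s = 1 + (scale-1)·z/height = 1 + (1.77-1)·3/3 = 1.770000
θ = twist·z/height = -138°·3/3 = -138.0000° = -2.408554 rad
cos θ = -0.743145, sin θ = -0.669131 (intermediates below are computed at full precision and shown rounded to 5 d.p.)
v1: (-5,-0.5) → rotate → (3.38116,3.71723) → ×s → (5.98465,6.57949) → (5.98,6.58)
v2: (-4.5,-3.5) → rotate → (1.00219,5.61209) → ×s → (1.77388,9.93341) → (1.77,9.93)
v3: (0.5,-4.5) → rotate → (-3.38266,3.00959) → ×s → (-5.98731,5.32697) → (-5.99,5.33)
v4: (-0.5,5) → rotate → (3.71723,-3.38116) → ×s → (6.57949,-5.98465) → (6.58,-5.98)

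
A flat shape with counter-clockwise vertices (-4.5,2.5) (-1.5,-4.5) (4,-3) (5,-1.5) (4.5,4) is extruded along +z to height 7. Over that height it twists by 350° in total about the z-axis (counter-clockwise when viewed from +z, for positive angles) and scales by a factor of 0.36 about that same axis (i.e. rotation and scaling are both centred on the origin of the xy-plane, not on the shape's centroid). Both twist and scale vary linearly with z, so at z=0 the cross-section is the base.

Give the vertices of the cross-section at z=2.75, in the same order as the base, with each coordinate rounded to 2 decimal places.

t = z/height = 2.75/7 = 0.392857
s = 1 + (scale-1)·z/height = 1 + (0.36-1)·2.75/7 = 0.748571
θ = twist·z/height = 350°·2.75/7 = 137.5000° = 2.399828 rad
cos θ = -0.737277, sin θ = 0.675590 (intermediates below are computed at full precision and shown rounded to 5 d.p.)
v1: (-4.5,2.5) → rotate → (1.62877,-4.88335) → ×s → (1.21925,-3.65554) → (1.22,-3.66)
v2: (-1.5,-4.5) → rotate → (4.14607,2.30436) → ×s → (3.10363,1.72498) → (3.10,1.72)
v3: (4,-3) → rotate → (-0.92234,4.91419) → ×s → (-0.69044,3.67862) → (-0.69,3.68)
v4: (5,-1.5) → rotate → (-2.67300,4.48387) → ×s → (-2.00093,3.35649) → (-2.00,3.36)
v5: (4.5,4) → rotate → (-6.02011,0.09105) → ×s → (-4.50648,0.06815) → (-4.51,0.07)

Cross-section at z=2.75: (1.22,-3.66) (3.10,1.72) (-0.69,3.68) (-2.00,3.36) (-4.51,0.07)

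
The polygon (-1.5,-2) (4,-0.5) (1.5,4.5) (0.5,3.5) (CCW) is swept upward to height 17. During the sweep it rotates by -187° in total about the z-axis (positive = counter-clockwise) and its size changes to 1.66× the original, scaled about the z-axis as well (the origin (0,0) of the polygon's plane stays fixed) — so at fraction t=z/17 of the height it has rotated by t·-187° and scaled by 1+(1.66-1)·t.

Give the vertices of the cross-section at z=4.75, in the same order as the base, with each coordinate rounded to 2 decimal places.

Cross-section at z=4.75: (-2.96,-0.05) (2.43,-4.11) (5.30,1.86) (3.64,2.07)

t = z/height = 4.75/17 = 0.279412
s = 1 + (scale-1)·z/height = 1 + (1.66-1)·4.75/17 = 1.184412
θ = twist·z/height = -187°·4.75/17 = -52.2500° = -0.911935 rad
cos θ = 0.612217, sin θ = -0.790690 (intermediates below are computed at full precision and shown rounded to 5 d.p.)
v1: (-1.5,-2) → rotate → (-2.49971,-0.03840) → ×s → (-2.96068,-0.04548) → (-2.96,-0.05)
v2: (4,-0.5) → rotate → (2.05352,-3.46887) → ×s → (2.43222,-4.10857) → (2.43,-4.11)
v3: (1.5,4.5) → rotate → (4.47643,1.56894) → ×s → (5.30194,1.85828) → (5.30,1.86)
v4: (0.5,3.5) → rotate → (3.07352,1.74742) → ×s → (3.64032,2.06966) → (3.64,2.07)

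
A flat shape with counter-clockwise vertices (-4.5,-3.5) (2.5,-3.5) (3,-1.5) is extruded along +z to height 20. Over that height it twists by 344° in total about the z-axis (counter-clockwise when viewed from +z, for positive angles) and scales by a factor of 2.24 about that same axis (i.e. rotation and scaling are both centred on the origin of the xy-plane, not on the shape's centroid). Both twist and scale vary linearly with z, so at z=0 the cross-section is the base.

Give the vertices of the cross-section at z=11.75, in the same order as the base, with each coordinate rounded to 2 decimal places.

Cross-section at z=11.75: (4.93,8.53) (-6.28,3.98) (-5.78,0.45)

t = z/height = 11.75/20 = 0.5875
s = 1 + (scale-1)·z/height = 1 + (2.24-1)·11.75/20 = 1.728500
θ = twist·z/height = 344°·11.75/20 = 202.1000° = 3.527310 rad
cos θ = -0.926529, sin θ = -0.376224 (intermediates below are computed at full precision and shown rounded to 5 d.p.)
v1: (-4.5,-3.5) → rotate → (2.85259,4.93586) → ×s → (4.93071,8.53163) → (4.93,8.53)
v2: (2.5,-3.5) → rotate → (-3.63311,2.30229) → ×s → (-6.27982,3.97951) → (-6.28,3.98)
v3: (3,-1.5) → rotate → (-3.34392,0.26112) → ×s → (-5.77997,0.45135) → (-5.78,0.45)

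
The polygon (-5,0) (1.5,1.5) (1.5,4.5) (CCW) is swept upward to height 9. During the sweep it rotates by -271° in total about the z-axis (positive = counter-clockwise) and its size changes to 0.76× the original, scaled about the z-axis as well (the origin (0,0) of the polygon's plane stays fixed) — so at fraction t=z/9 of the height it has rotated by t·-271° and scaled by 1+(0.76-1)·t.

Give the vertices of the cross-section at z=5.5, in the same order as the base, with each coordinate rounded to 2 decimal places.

Cross-section at z=5.5: (4.13,1.06) (-0.92,-1.56) (-0.29,-4.04)

t = z/height = 5.5/9 = 0.611111
s = 1 + (scale-1)·z/height = 1 + (0.76-1)·5.5/9 = 0.853333
θ = twist·z/height = -271°·5.5/9 = -165.6111° = -2.890459 rad
cos θ = -0.968631, sin θ = -0.248502 (intermediates below are computed at full precision and shown rounded to 5 d.p.)
v1: (-5,0) → rotate → (4.84316,1.24251) → ×s → (4.13283,1.06028) → (4.13,1.06)
v2: (1.5,1.5) → rotate → (-1.08019,-1.82570) → ×s → (-0.92177,-1.55793) → (-0.92,-1.56)
v3: (1.5,4.5) → rotate → (-0.33469,-4.73159) → ×s → (-0.28560,-4.03763) → (-0.29,-4.04)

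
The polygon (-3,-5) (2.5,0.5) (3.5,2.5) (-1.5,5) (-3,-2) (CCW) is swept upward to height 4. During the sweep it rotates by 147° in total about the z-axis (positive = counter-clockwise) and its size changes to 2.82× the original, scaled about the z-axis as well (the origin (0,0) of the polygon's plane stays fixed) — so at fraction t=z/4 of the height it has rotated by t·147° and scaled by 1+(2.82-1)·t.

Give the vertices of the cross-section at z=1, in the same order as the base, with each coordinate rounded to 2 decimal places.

t = z/height = 1/4 = 0.25
s = 1 + (scale-1)·z/height = 1 + (2.82-1)·1/4 = 1.455000
θ = twist·z/height = 147°·1/4 = 36.7500° = 0.641409 rad
cos θ = 0.801254, sin θ = 0.598325 (intermediates below are computed at full precision and shown rounded to 5 d.p.)
v1: (-3,-5) → rotate → (0.58786,-5.80124) → ×s → (0.85534,-8.44081) → (0.86,-8.44)
v2: (2.5,0.5) → rotate → (1.70397,1.89644) → ×s → (2.47928,2.75932) → (2.48,2.76)
v3: (3.5,2.5) → rotate → (1.30858,4.09727) → ×s → (1.90398,5.96153) → (1.90,5.96)
v4: (-1.5,5) → rotate → (-4.19350,3.10878) → ×s → (-6.10155,4.52328) → (-6.10,4.52)
v5: (-3,-2) → rotate → (-1.20711,-3.39748) → ×s → (-1.75635,-4.94334) → (-1.76,-4.94)

Cross-section at z=1: (0.86,-8.44) (2.48,2.76) (1.90,5.96) (-6.10,4.52) (-1.76,-4.94)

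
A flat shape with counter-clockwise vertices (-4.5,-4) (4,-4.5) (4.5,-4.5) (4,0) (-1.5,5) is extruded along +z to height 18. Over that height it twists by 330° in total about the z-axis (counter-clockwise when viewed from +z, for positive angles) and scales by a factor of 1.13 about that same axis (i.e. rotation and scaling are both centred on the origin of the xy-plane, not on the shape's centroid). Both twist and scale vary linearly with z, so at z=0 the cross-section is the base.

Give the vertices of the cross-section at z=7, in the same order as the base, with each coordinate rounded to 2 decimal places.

t = z/height = 7/18 = 0.388889
s = 1 + (scale-1)·z/height = 1 + (1.13-1)·7/18 = 1.050556
θ = twist·z/height = 330°·7/18 = 128.3333° = 2.239839 rad
cos θ = -0.620235, sin θ = 0.784416 (intermediates below are computed at full precision and shown rounded to 5 d.p.)
v1: (-4.5,-4) → rotate → (5.92872,-1.04893) → ×s → (6.22845,-1.10196) → (6.23,-1.10)
v2: (4,-4.5) → rotate → (1.04893,5.92872) → ×s → (1.10196,6.22845) → (1.10,6.23)
v3: (4.5,-4.5) → rotate → (0.73881,6.32093) → ×s → (0.77616,6.64049) → (0.78,6.64)
v4: (4,0) → rotate → (-2.48094,3.13766) → ×s → (-2.60637,3.29629) → (-2.61,3.30)
v5: (-1.5,5) → rotate → (-2.99173,-4.27780) → ×s → (-3.14297,-4.49407) → (-3.14,-4.49)

Cross-section at z=7: (6.23,-1.10) (1.10,6.23) (0.78,6.64) (-2.61,3.30) (-3.14,-4.49)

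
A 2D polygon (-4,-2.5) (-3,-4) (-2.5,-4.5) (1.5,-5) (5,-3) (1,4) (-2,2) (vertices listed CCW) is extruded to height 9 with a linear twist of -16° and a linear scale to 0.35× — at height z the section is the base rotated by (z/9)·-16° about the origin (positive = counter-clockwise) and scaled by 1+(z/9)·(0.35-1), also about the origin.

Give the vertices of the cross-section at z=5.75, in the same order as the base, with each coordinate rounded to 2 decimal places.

Cross-section at z=5.75: (-2.56,-1.02) (-2.14,-1.99) (-1.91,-2.33) (0.34,-3.03) (2.57,-2.25) (0.99,2.20) (-0.94,1.36)

t = z/height = 5.75/9 = 0.638889
s = 1 + (scale-1)·z/height = 1 + (0.35-1)·5.75/9 = 0.584722
θ = twist·z/height = -16°·5.75/9 = -10.2222° = -0.178411 rad
cos θ = 0.984127, sin θ = -0.177466 (intermediates below are computed at full precision and shown rounded to 5 d.p.)
v1: (-4,-2.5) → rotate → (-4.38017,-1.75045) → ×s → (-2.56118,-1.02353) → (-2.56,-1.02)
v2: (-3,-4) → rotate → (-3.66225,-3.40411) → ×s → (-2.14140,-1.99046) → (-2.14,-1.99)
v3: (-2.5,-4.5) → rotate → (-3.25892,-3.98490) → ×s → (-1.90556,-2.33006) → (-1.91,-2.33)
v4: (1.5,-5) → rotate → (0.58886,-5.18683) → ×s → (0.34432,-3.03286) → (0.34,-3.03)
v5: (5,-3) → rotate → (4.38823,-3.83971) → ×s → (2.56590,-2.24517) → (2.57,-2.25)
v6: (1,4) → rotate → (1.69399,3.75904) → ×s → (0.99052,2.19799) → (0.99,2.20)
v7: (-2,2) → rotate → (-1.61332,2.32319) → ×s → (-0.94334,1.35842) → (-0.94,1.36)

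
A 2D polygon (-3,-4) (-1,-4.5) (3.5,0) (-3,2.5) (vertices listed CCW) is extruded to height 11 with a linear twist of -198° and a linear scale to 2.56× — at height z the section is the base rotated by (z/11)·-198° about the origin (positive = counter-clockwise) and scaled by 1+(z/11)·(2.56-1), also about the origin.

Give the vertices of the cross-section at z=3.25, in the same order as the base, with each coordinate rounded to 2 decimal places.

Cross-section at z=3.25: (-7.27,0.68) (-6.37,-2.19) (2.67,-4.36) (0.82,5.65)

t = z/height = 3.25/11 = 0.295455
s = 1 + (scale-1)·z/height = 1 + (2.56-1)·3.25/11 = 1.460909
θ = twist·z/height = -198°·3.25/11 = -58.5000° = -1.021018 rad
cos θ = 0.522499, sin θ = -0.852640 (intermediates below are computed at full precision and shown rounded to 5 d.p.)
v1: (-3,-4) → rotate → (-4.97806,0.46793) → ×s → (-7.27249,0.68360) → (-7.27,0.68)
v2: (-1,-4.5) → rotate → (-4.35938,-1.49860) → ×s → (-6.36866,-2.18932) → (-6.37,-2.19)
v3: (3.5,0) → rotate → (1.82874,-2.98424) → ×s → (2.67163,-4.35970) → (2.67,-4.36)
v4: (-3,2.5) → rotate → (0.56410,3.86417) → ×s → (0.82411,5.64520) → (0.82,5.65)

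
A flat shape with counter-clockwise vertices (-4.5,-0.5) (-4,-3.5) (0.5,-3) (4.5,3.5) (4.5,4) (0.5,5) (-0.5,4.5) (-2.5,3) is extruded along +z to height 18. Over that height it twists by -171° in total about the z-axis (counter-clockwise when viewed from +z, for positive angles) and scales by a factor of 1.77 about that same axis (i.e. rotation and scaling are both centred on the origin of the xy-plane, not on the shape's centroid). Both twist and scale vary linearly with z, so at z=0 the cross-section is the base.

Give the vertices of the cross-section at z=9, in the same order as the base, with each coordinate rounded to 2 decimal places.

t = z/height = 9/18 = 0.5
s = 1 + (scale-1)·z/height = 1 + (1.77-1)·9/18 = 1.385000
θ = twist·z/height = -171°·9/18 = -85.5000° = -1.492257 rad
cos θ = 0.078459, sin θ = -0.996917 (intermediates below are computed at full precision and shown rounded to 5 d.p.)
v1: (-4.5,-0.5) → rotate → (-0.85152,4.44690) → ×s → (-1.17936,6.15895) → (-1.18,6.16)
v2: (-4,-3.5) → rotate → (-3.80305,3.71306) → ×s → (-5.26722,5.14259) → (-5.27,5.14)
v3: (0.5,-3) → rotate → (-2.95152,-0.73384) → ×s → (-4.08786,-1.01636) → (-4.09,-1.02)
v4: (4.5,3.5) → rotate → (3.84228,-4.21152) → ×s → (5.32155,-5.83296) → (5.32,-5.83)
v5: (4.5,4) → rotate → (4.34074,-4.17229) → ×s → (6.01192,-5.77862) → (6.01,-5.78)
v6: (0.5,5) → rotate → (5.02382,-0.10616) → ×s → (6.95799,-0.14704) → (6.96,-0.15)
v7: (-0.5,4.5) → rotate → (4.44690,0.85152) → ×s → (6.15895,1.17936) → (6.16,1.18)
v8: (-2.5,3) → rotate → (2.79460,2.72767) → ×s → (3.87053,3.77782) → (3.87,3.78)

Cross-section at z=9: (-1.18,6.16) (-5.27,5.14) (-4.09,-1.02) (5.32,-5.83) (6.01,-5.78) (6.96,-0.15) (6.16,1.18) (3.87,3.78)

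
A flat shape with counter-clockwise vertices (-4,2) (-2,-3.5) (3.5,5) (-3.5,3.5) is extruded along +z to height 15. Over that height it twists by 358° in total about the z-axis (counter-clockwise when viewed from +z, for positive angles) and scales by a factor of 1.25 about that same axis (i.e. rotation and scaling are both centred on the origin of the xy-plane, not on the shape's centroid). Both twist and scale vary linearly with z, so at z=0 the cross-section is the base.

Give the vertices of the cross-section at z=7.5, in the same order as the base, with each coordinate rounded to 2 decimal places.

t = z/height = 7.5/15 = 0.5
s = 1 + (scale-1)·z/height = 1 + (1.25-1)·7.5/15 = 1.125000
θ = twist·z/height = 358°·7.5/15 = 179.0000° = 3.124139 rad
cos θ = -0.999848, sin θ = 0.017452 (intermediates below are computed at full precision and shown rounded to 5 d.p.)
v1: (-4,2) → rotate → (3.96449,-2.06951) → ×s → (4.46005,-2.32819) → (4.46,-2.33)
v2: (-2,-3.5) → rotate → (2.06078,3.46456) → ×s → (2.31838,3.89763) → (2.32,3.90)
v3: (3.5,5) → rotate → (-3.58673,-4.93816) → ×s → (-4.03507,-5.55542) → (-4.04,-5.56)
v4: (-3.5,3.5) → rotate → (3.43838,-3.56055) → ×s → (3.86818,-4.00562) → (3.87,-4.01)

Cross-section at z=7.5: (4.46,-2.33) (2.32,3.90) (-4.04,-5.56) (3.87,-4.01)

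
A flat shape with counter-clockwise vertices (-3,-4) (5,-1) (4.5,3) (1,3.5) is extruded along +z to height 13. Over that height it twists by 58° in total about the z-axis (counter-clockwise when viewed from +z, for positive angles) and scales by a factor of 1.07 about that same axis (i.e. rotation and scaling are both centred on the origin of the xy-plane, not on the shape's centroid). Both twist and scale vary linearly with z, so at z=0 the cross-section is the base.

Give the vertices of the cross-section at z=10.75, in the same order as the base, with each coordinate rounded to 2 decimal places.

Cross-section at z=10.75: (1.02,-5.19) (4.33,3.22) (0.83,5.66) (-2.04,3.27)

t = z/height = 10.75/13 = 0.826923
s = 1 + (scale-1)·z/height = 1 + (1.07-1)·10.75/13 = 1.057885
θ = twist·z/height = 58°·10.75/13 = 47.9615° = 0.837087 rad
cos θ = 0.669629, sin θ = 0.742695 (intermediates below are computed at full precision and shown rounded to 5 d.p.)
v1: (-3,-4) → rotate → (0.96189,-4.90660) → ×s → (1.01757,-5.19062) → (1.02,-5.19)
v2: (5,-1) → rotate → (4.09084,3.04385) → ×s → (4.32764,3.22004) → (4.33,3.22)
v3: (4.5,3) → rotate → (0.78525,5.35102) → ×s → (0.83070,5.66076) → (0.83,5.66)
v4: (1,3.5) → rotate → (-1.92980,3.08640) → ×s → (-2.04151,3.26505) → (-2.04,3.27)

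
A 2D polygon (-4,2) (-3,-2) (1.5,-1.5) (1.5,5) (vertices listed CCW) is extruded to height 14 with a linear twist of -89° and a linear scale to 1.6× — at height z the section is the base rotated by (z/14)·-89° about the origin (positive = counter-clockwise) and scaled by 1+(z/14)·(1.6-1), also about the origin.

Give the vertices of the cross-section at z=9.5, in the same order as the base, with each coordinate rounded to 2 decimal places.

t = z/height = 9.5/14 = 0.678571
s = 1 + (scale-1)·z/height = 1 + (1.6-1)·9.5/14 = 1.407143
θ = twist·z/height = -89°·9.5/14 = -60.3929° = -1.054054 rad
cos θ = 0.494050, sin θ = -0.869433 (intermediates below are computed at full precision and shown rounded to 5 d.p.)
v1: (-4,2) → rotate → (-0.23733,4.46583) → ×s → (-0.33396,6.28407) → (-0.33,6.28)
v2: (-3,-2) → rotate → (-3.22102,1.62020) → ×s → (-4.53243,2.27985) → (-4.53,2.28)
v3: (1.5,-1.5) → rotate → (-0.56307,-2.04523) → ×s → (-0.79233,-2.87792) → (-0.79,-2.88)
v4: (1.5,5) → rotate → (5.08824,1.16610) → ×s → (7.15988,1.64087) → (7.16,1.64)

Cross-section at z=9.5: (-0.33,6.28) (-4.53,2.28) (-0.79,-2.88) (7.16,1.64)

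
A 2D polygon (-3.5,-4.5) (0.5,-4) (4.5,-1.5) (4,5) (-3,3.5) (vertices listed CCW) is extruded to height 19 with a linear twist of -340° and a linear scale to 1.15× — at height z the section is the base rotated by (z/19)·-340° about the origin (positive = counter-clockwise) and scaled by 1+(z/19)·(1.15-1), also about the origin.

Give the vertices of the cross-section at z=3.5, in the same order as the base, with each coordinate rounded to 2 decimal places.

t = z/height = 3.5/19 = 0.184211
s = 1 + (scale-1)·z/height = 1 + (1.15-1)·3.5/19 = 1.027632
θ = twist·z/height = -340°·3.5/19 = -62.6316° = -1.093127 rad
cos θ = 0.459710, sin θ = -0.888069 (intermediates below are computed at full precision and shown rounded to 5 d.p.)
v1: (-3.5,-4.5) → rotate → (-5.60530,1.03954) → ×s → (-5.76018,1.06827) → (-5.76,1.07)
v2: (0.5,-4) → rotate → (-3.32242,-2.28288) → ×s → (-3.41422,-2.34596) → (-3.41,-2.35)
v3: (4.5,-1.5) → rotate → (0.73659,-4.68588) → ×s → (0.75695,-4.81535) → (0.76,-4.82)
v4: (4,5) → rotate → (6.27919,-1.25372) → ×s → (6.45269,-1.28837) → (6.45,-1.29)
v5: (-3,3.5) → rotate → (1.72911,4.27319) → ×s → (1.77689,4.39127) → (1.78,4.39)

Cross-section at z=3.5: (-5.76,1.07) (-3.41,-2.35) (0.76,-4.82) (6.45,-1.29) (1.78,4.39)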